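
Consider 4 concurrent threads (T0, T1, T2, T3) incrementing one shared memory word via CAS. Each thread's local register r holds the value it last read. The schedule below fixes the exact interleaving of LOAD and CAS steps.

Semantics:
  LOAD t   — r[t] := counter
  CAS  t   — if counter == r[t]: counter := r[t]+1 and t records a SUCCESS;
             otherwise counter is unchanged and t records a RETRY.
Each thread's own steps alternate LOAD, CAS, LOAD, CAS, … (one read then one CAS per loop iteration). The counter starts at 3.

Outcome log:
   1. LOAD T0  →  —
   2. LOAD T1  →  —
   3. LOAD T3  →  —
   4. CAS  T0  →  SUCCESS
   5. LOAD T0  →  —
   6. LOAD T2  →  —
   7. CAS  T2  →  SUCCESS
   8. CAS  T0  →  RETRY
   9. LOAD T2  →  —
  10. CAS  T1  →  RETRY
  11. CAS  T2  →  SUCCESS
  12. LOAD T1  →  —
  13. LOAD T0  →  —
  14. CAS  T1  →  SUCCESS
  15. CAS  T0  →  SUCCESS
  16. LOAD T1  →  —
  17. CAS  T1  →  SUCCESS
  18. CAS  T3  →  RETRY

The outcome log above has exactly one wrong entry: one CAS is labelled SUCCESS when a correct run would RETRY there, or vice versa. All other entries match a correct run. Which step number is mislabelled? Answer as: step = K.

step = 15

Re-executing:
   1) LOAD T0:  M=3  r_T0=3
   2) LOAD T1:  M=3  r_T1=3
   3) LOAD T3:  M=3  r_T3=3
   4) CAS  T0:  M=4  r_T0=3 ✓
   5) LOAD T0:  M=4  r_T0=4
   6) LOAD T2:  M=4  r_T2=4
   7) CAS  T2:  M=5  r_T2=4 ✓
   8) CAS  T0:  M=5  r_T0=4 ✗
   9) LOAD T2:  M=5  r_T2=5
  10) CAS  T1:  M=5  r_T1=3 ✗
  11) CAS  T2:  M=6  r_T2=5 ✓
  12) LOAD T1:  M=6  r_T1=6
  13) LOAD T0:  M=6  r_T0=6
  14) CAS  T1:  M=7  r_T1=6 ✓
  15) CAS  T0:  M=7  r_T0=6 ✗
  16) LOAD T1:  M=7  r_T1=7
  17) CAS  T1:  M=8  r_T1=7 ✓
  18) CAS  T3:  M=8  r_T3=3 ✗
Log disagrees first at step 15.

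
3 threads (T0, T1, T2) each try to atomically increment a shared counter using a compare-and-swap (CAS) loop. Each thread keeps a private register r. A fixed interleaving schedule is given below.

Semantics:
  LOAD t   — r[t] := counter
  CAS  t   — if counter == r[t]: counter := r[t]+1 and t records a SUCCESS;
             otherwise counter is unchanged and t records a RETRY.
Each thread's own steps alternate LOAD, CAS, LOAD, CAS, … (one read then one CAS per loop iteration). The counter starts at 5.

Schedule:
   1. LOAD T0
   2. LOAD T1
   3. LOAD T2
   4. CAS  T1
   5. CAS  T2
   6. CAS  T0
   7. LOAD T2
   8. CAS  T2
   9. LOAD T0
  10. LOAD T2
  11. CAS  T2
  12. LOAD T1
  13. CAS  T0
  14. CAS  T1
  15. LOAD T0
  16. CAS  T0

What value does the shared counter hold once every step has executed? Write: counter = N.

#1 T0 reads 5
#2 T1 reads 5
#3 T2 reads 5
#4 T1 CAS(5→6) writes; counter now 6
#5 T2 CAS(5→6) fails; counter now 6
#6 T0 CAS(5→6) fails; counter now 6
#7 T2 reads 6
#8 T2 CAS(6→7) writes; counter now 7
#9 T0 reads 7
#10 T2 reads 7
#11 T2 CAS(7→8) writes; counter now 8
#12 T1 reads 8
#13 T0 CAS(7→8) fails; counter now 8
#14 T1 CAS(8→9) writes; counter now 9
#15 T0 reads 9
#16 T0 CAS(9→10) writes; counter now 10

counter = 10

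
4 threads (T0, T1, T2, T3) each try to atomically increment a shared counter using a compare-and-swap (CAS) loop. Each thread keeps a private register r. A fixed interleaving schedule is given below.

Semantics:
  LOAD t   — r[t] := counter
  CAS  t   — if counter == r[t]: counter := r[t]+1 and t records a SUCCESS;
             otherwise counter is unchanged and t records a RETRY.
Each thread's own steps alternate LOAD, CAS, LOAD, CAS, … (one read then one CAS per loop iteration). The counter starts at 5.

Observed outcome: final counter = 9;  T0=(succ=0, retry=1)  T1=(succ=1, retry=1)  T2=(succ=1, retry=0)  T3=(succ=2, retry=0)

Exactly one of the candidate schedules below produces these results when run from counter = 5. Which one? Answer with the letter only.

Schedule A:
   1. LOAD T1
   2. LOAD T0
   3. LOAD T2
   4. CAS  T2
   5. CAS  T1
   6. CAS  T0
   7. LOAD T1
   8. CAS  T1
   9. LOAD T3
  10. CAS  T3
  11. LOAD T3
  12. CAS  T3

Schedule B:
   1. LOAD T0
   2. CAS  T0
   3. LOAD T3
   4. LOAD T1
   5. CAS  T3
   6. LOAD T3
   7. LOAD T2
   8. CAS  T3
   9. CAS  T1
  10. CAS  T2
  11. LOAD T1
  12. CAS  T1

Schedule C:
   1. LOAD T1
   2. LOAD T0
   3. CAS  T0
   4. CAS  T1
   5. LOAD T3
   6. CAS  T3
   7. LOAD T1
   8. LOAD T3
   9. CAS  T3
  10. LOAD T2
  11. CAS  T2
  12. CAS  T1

A

Tracing schedule A:
step 1: T1 LOAD ⇒ load; ctr=5 reg=5
step 2: T0 LOAD ⇒ load; ctr=5 reg=5
step 3: T2 LOAD ⇒ load; ctr=5 reg=5
step 4: T2 CAS ⇒ ok; ctr=6 reg=5
step 5: T1 CAS ⇒ retry; ctr=6 reg=5
step 6: T0 CAS ⇒ retry; ctr=6 reg=5
step 7: T1 LOAD ⇒ load; ctr=6 reg=6
step 8: T1 CAS ⇒ ok; ctr=7 reg=6
step 9: T3 LOAD ⇒ load; ctr=7 reg=7
step 10: T3 CAS ⇒ ok; ctr=8 reg=7
step 11: T3 LOAD ⇒ load; ctr=8 reg=8
step 12: T3 CAS ⇒ ok; ctr=9 reg=8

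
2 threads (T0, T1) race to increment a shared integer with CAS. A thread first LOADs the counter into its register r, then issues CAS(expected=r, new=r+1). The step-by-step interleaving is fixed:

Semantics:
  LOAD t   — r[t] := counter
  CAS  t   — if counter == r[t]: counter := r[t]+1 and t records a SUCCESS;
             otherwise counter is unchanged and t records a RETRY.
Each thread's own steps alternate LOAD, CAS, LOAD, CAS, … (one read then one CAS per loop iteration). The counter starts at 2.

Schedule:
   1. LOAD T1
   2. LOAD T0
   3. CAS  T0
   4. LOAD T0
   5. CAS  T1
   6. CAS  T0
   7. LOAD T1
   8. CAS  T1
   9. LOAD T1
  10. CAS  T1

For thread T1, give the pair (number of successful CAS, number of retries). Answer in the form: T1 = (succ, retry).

[1] T1.load  rd  (counter 2, T1.r 2)
[2] T0.load  rd  (counter 2, T0.r 2)
[3] T0.cas  hit  (counter 3, T0.r 2)
[4] T0.load  rd  (counter 3, T0.r 3)
[5] T1.cas  miss  (counter 3, T1.r 2)
[6] T0.cas  hit  (counter 4, T0.r 3)
[7] T1.load  rd  (counter 4, T1.r 4)
[8] T1.cas  hit  (counter 5, T1.r 4)
[9] T1.load  rd  (counter 5, T1.r 5)
[10] T1.cas  hit  (counter 6, T1.r 5)

T1 = (2, 1)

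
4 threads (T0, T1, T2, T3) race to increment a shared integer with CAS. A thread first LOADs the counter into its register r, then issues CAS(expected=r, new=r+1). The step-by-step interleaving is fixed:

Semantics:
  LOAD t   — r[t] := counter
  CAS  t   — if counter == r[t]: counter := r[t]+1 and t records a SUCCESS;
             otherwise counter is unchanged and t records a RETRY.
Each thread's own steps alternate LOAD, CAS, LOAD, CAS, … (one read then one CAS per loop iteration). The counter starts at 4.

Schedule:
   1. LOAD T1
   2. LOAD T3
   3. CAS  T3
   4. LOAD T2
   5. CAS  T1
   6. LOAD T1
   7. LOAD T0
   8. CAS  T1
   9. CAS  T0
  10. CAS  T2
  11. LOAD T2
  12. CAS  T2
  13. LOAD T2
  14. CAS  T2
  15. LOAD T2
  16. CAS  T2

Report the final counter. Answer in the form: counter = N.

T1 LOAD — after: cnt=4, r=4 — load
T3 LOAD — after: cnt=4, r=4 — load
T3 CAS — after: cnt=5, r=4 — ok
T2 LOAD — after: cnt=5, r=5 — load
T1 CAS — after: cnt=5, r=4 — retry
T1 LOAD — after: cnt=5, r=5 — load
T0 LOAD — after: cnt=5, r=5 — load
T1 CAS — after: cnt=6, r=5 — ok
T0 CAS — after: cnt=6, r=5 — retry
T2 CAS — after: cnt=6, r=5 — retry
T2 LOAD — after: cnt=6, r=6 — load
T2 CAS — after: cnt=7, r=6 — ok
T2 LOAD — after: cnt=7, r=7 — load
T2 CAS — after: cnt=8, r=7 — ok
T2 LOAD — after: cnt=8, r=8 — load
T2 CAS — after: cnt=9, r=8 — ok

counter = 9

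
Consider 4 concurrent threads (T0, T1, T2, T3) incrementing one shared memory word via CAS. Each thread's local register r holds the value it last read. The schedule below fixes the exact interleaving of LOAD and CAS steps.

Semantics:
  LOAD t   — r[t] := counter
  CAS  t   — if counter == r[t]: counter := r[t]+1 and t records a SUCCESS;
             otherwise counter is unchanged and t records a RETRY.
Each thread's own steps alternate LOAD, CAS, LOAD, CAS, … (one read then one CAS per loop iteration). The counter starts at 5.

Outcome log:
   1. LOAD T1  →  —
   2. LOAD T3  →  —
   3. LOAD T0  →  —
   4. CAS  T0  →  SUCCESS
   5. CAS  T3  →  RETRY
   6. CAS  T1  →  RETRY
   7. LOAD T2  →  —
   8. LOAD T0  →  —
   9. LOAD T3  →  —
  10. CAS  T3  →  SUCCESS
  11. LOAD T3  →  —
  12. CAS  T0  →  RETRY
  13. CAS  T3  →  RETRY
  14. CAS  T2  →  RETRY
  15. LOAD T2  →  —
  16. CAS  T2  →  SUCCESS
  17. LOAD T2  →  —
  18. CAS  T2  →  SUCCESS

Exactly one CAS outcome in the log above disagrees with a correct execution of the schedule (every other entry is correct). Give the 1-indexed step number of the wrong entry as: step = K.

step = 13

Reference trace:
   1) LOAD T1:  M=5  r_T1=5
   2) LOAD T3:  M=5  r_T3=5
   3) LOAD T0:  M=5  r_T0=5
   4) CAS  T0:  M=6  r_T0=5 ✓
   5) CAS  T3:  M=6  r_T3=5 ✗
   6) CAS  T1:  M=6  r_T1=5 ✗
   7) LOAD T2:  M=6  r_T2=6
   8) LOAD T0:  M=6  r_T0=6
   9) LOAD T3:  M=6  r_T3=6
  10) CAS  T3:  M=7  r_T3=6 ✓
  11) LOAD T3:  M=7  r_T3=7
  12) CAS  T0:  M=7  r_T0=6 ✗
  13) CAS  T3:  M=8  r_T3=7 ✓
  14) CAS  T2:  M=8  r_T2=6 ✗
  15) LOAD T2:  M=8  r_T2=8
  16) CAS  T2:  M=9  r_T2=8 ✓
  17) LOAD T2:  M=9  r_T2=9
  18) CAS  T2:  M=10  r_T2=9 ✓
Mismatch at 13.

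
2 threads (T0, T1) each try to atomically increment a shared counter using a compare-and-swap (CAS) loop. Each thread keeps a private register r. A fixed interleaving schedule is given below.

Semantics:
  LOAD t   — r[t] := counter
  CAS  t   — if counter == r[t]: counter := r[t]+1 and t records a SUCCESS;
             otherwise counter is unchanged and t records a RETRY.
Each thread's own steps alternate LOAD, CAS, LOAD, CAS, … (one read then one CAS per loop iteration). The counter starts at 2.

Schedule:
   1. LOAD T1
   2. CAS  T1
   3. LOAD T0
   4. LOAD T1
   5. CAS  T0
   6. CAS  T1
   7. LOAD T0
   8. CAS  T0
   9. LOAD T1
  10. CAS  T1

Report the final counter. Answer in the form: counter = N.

step 1: T1 LOAD ⇒ load; ctr=2 reg=2
step 2: T1 CAS ⇒ ok; ctr=3 reg=2
step 3: T0 LOAD ⇒ load; ctr=3 reg=3
step 4: T1 LOAD ⇒ load; ctr=3 reg=3
step 5: T0 CAS ⇒ ok; ctr=4 reg=3
step 6: T1 CAS ⇒ retry; ctr=4 reg=3
step 7: T0 LOAD ⇒ load; ctr=4 reg=4
step 8: T0 CAS ⇒ ok; ctr=5 reg=4
step 9: T1 LOAD ⇒ load; ctr=5 reg=5
step 10: T1 CAS ⇒ ok; ctr=6 reg=5

counter = 6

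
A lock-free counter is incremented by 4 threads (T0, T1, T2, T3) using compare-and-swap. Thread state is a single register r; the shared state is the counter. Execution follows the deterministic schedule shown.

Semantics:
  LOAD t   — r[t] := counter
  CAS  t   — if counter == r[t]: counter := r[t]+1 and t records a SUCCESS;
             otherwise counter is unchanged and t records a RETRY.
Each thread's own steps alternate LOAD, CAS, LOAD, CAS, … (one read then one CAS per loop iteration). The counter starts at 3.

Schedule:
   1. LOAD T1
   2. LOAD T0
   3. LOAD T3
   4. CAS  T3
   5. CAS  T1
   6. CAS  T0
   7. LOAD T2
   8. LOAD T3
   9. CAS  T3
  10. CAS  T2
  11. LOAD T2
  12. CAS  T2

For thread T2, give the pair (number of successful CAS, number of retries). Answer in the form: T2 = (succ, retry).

step 1: T1 LOAD ⇒ load; ctr=3 reg=3
step 2: T0 LOAD ⇒ load; ctr=3 reg=3
step 3: T3 LOAD ⇒ load; ctr=3 reg=3
step 4: T3 CAS ⇒ ok; ctr=4 reg=3
step 5: T1 CAS ⇒ retry; ctr=4 reg=3
step 6: T0 CAS ⇒ retry; ctr=4 reg=3
step 7: T2 LOAD ⇒ load; ctr=4 reg=4
step 8: T3 LOAD ⇒ load; ctr=4 reg=4
step 9: T3 CAS ⇒ ok; ctr=5 reg=4
step 10: T2 CAS ⇒ retry; ctr=5 reg=4
step 11: T2 LOAD ⇒ load; ctr=5 reg=5
step 12: T2 CAS ⇒ ok; ctr=6 reg=5

T2 = (1, 1)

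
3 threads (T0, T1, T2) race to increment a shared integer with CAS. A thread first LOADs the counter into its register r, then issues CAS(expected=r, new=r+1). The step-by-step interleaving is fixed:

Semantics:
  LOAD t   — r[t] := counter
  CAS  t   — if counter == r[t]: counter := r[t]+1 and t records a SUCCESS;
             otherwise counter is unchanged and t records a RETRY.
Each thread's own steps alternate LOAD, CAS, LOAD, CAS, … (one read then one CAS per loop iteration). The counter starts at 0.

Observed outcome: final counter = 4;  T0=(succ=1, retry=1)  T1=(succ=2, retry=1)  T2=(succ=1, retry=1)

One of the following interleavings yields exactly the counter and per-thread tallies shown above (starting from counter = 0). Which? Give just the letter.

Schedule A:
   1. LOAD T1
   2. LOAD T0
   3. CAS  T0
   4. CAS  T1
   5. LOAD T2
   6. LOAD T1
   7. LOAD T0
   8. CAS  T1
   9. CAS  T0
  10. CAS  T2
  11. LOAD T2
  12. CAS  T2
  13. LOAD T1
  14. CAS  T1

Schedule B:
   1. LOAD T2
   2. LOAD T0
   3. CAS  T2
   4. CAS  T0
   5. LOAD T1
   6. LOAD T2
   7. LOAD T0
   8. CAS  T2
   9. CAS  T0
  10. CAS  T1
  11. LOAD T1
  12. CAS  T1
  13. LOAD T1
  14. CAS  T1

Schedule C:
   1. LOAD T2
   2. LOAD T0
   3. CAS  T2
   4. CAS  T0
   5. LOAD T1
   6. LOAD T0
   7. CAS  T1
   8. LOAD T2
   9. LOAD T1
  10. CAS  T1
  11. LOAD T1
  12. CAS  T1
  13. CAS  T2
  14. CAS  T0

A

Simulating candidate A:
T1 LOAD — after: cnt=0, r=0 — load
T0 LOAD — after: cnt=0, r=0 — load
T0 CAS — after: cnt=1, r=0 — ok
T1 CAS — after: cnt=1, r=0 — retry
T2 LOAD — after: cnt=1, r=1 — load
T1 LOAD — after: cnt=1, r=1 — load
T0 LOAD — after: cnt=1, r=1 — load
T1 CAS — after: cnt=2, r=1 — ok
T0 CAS — after: cnt=2, r=1 — retry
T2 CAS — after: cnt=2, r=1 — retry
T2 LOAD — after: cnt=2, r=2 — load
T2 CAS — after: cnt=3, r=2 — ok
T1 LOAD — after: cnt=3, r=3 — load
T1 CAS — after: cnt=4, r=3 — ok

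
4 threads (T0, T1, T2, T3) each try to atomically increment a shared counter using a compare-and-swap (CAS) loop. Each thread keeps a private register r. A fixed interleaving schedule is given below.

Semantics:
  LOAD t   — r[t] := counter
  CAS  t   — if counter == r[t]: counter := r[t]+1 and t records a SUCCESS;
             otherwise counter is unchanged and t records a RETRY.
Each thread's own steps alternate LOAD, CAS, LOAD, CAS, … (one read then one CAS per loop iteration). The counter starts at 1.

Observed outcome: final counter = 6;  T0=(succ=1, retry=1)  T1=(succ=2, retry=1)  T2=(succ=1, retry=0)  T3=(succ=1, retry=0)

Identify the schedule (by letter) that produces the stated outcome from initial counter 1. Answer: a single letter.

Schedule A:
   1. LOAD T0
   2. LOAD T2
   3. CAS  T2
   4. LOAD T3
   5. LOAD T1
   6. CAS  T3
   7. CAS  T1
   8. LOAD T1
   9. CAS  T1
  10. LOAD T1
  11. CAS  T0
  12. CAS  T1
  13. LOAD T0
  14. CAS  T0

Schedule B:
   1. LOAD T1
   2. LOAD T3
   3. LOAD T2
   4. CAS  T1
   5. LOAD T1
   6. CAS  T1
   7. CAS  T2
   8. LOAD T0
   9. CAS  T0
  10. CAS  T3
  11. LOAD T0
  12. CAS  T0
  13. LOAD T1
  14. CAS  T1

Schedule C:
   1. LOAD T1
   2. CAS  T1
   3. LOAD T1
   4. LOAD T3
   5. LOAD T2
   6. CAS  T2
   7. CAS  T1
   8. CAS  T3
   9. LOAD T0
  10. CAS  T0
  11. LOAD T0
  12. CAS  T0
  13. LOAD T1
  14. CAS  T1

Run A:
[1] T0.load  rd  (counter 1, T0.r 1)
[2] T2.load  rd  (counter 1, T2.r 1)
[3] T2.cas  hit  (counter 2, T2.r 1)
[4] T3.load  rd  (counter 2, T3.r 2)
[5] T1.load  rd  (counter 2, T1.r 2)
[6] T3.cas  hit  (counter 3, T3.r 2)
[7] T1.cas  miss  (counter 3, T1.r 2)
[8] T1.load  rd  (counter 3, T1.r 3)
[9] T1.cas  hit  (counter 4, T1.r 3)
[10] T1.load  rd  (counter 4, T1.r 4)
[11] T0.cas  miss  (counter 4, T0.r 1)
[12] T1.cas  hit  (counter 5, T1.r 4)
[13] T0.load  rd  (counter 5, T0.r 5)
[14] T0.cas  hit  (counter 6, T0.r 5)

A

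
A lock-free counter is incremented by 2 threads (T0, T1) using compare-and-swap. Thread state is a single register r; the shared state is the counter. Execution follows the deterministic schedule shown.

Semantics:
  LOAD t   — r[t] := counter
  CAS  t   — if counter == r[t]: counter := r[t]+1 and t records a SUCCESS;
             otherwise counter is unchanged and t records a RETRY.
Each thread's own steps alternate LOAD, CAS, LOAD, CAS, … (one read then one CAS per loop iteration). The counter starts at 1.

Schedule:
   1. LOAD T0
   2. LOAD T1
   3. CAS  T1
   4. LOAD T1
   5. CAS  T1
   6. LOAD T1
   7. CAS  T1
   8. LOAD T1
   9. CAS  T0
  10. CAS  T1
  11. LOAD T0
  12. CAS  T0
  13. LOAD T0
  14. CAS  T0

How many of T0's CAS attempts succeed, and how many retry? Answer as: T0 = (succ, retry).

T0 = (2, 1)

T0 LOAD — after: cnt=1, r=1 — load
T1 LOAD — after: cnt=1, r=1 — load
T1 CAS — after: cnt=2, r=1 — ok
T1 LOAD — after: cnt=2, r=2 — load
T1 CAS — after: cnt=3, r=2 — ok
T1 LOAD — after: cnt=3, r=3 — load
T1 CAS — after: cnt=4, r=3 — ok
T1 LOAD — after: cnt=4, r=4 — load
T0 CAS — after: cnt=4, r=1 — retry
T1 CAS — after: cnt=5, r=4 — ok
T0 LOAD — after: cnt=5, r=5 — load
T0 CAS — after: cnt=6, r=5 — ok
T0 LOAD — after: cnt=6, r=6 — load
T0 CAS — after: cnt=7, r=6 — ok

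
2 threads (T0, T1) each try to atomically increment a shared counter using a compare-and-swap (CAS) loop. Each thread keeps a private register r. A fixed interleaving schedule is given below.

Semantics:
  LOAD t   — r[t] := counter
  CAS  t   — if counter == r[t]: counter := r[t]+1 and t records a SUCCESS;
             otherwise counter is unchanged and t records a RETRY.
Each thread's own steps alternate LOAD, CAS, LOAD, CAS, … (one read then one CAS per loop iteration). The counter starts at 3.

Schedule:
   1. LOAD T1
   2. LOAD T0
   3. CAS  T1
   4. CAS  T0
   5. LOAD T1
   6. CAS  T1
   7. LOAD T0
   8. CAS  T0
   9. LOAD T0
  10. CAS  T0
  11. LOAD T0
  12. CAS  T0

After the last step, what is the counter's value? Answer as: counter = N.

counter = 8

   1) LOAD T1:  M=3  r_T1=3
   2) LOAD T0:  M=3  r_T0=3
   3) CAS  T1:  M=4  r_T1=3 ✓
   4) CAS  T0:  M=4  r_T0=3 ✗
   5) LOAD T1:  M=4  r_T1=4
   6) CAS  T1:  M=5  r_T1=4 ✓
   7) LOAD T0:  M=5  r_T0=5
   8) CAS  T0:  M=6  r_T0=5 ✓
   9) LOAD T0:  M=6  r_T0=6
  10) CAS  T0:  M=7  r_T0=6 ✓
  11) LOAD T0:  M=7  r_T0=7
  12) CAS  T0:  M=8  r_T0=7 ✓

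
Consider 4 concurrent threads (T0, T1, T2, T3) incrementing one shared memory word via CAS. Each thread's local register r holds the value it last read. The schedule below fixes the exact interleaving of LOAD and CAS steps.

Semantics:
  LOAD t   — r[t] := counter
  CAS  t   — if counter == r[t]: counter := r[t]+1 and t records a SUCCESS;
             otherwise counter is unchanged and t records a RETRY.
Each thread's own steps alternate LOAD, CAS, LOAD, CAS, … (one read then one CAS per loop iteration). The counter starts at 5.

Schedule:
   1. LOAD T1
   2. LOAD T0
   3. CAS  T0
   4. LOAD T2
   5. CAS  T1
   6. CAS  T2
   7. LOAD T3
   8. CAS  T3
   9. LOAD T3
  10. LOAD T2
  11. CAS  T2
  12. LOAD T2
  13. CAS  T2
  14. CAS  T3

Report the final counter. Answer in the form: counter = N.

T1 LOAD — after: cnt=5, r=5 — load
T0 LOAD — after: cnt=5, r=5 — load
T0 CAS — after: cnt=6, r=5 — ok
T2 LOAD — after: cnt=6, r=6 — load
T1 CAS — after: cnt=6, r=5 — retry
T2 CAS — after: cnt=7, r=6 — ok
T3 LOAD — after: cnt=7, r=7 — load
T3 CAS — after: cnt=8, r=7 — ok
T3 LOAD — after: cnt=8, r=8 — load
T2 LOAD — after: cnt=8, r=8 — load
T2 CAS — after: cnt=9, r=8 — ok
T2 LOAD — after: cnt=9, r=9 — load
T2 CAS — after: cnt=10, r=9 — ok
T3 CAS — after: cnt=10, r=8 — retry

counter = 10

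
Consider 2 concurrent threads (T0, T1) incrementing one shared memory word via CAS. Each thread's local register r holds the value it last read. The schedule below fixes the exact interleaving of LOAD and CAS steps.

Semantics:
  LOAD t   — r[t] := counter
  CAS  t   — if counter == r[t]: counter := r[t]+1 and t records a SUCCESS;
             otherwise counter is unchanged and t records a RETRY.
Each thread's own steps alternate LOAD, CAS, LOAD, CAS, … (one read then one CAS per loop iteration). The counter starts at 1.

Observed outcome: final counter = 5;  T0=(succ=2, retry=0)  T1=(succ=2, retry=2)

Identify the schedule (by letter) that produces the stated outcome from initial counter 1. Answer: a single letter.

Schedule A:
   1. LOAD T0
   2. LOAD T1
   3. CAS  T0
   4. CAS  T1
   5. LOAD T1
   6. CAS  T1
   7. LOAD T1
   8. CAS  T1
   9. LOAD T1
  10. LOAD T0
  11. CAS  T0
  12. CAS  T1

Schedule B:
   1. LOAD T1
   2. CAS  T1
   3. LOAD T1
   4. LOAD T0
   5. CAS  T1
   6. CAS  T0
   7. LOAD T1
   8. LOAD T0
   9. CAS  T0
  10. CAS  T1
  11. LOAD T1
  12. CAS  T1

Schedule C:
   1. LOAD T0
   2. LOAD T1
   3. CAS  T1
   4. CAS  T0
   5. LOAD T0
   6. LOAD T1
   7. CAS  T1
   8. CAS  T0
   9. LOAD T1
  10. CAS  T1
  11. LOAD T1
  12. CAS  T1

Simulating candidate A:
step 1: T0 LOAD ⇒ load; ctr=1 reg=1
step 2: T1 LOAD ⇒ load; ctr=1 reg=1
step 3: T0 CAS ⇒ ok; ctr=2 reg=1
step 4: T1 CAS ⇒ retry; ctr=2 reg=1
step 5: T1 LOAD ⇒ load; ctr=2 reg=2
step 6: T1 CAS ⇒ ok; ctr=3 reg=2
step 7: T1 LOAD ⇒ load; ctr=3 reg=3
step 8: T1 CAS ⇒ ok; ctr=4 reg=3
step 9: T1 LOAD ⇒ load; ctr=4 reg=4
step 10: T0 LOAD ⇒ load; ctr=4 reg=4
step 11: T0 CAS ⇒ ok; ctr=5 reg=4
step 12: T1 CAS ⇒ retry; ctr=5 reg=4

A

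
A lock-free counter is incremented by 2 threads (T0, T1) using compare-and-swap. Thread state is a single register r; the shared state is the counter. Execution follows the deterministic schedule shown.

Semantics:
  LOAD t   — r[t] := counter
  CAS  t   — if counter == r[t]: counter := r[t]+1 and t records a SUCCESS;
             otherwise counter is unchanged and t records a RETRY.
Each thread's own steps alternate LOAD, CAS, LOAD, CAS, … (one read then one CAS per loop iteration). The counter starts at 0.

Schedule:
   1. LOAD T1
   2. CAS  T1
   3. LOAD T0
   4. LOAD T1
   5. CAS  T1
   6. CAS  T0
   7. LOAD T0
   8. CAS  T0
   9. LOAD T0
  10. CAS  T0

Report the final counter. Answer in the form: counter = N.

counter = 4

#1 T1 reads 0
#2 T1 CAS(0→1) writes; counter now 1
#3 T0 reads 1
#4 T1 reads 1
#5 T1 CAS(1→2) writes; counter now 2
#6 T0 CAS(1→2) fails; counter now 2
#7 T0 reads 2
#8 T0 CAS(2→3) writes; counter now 3
#9 T0 reads 3
#10 T0 CAS(3→4) writes; counter now 4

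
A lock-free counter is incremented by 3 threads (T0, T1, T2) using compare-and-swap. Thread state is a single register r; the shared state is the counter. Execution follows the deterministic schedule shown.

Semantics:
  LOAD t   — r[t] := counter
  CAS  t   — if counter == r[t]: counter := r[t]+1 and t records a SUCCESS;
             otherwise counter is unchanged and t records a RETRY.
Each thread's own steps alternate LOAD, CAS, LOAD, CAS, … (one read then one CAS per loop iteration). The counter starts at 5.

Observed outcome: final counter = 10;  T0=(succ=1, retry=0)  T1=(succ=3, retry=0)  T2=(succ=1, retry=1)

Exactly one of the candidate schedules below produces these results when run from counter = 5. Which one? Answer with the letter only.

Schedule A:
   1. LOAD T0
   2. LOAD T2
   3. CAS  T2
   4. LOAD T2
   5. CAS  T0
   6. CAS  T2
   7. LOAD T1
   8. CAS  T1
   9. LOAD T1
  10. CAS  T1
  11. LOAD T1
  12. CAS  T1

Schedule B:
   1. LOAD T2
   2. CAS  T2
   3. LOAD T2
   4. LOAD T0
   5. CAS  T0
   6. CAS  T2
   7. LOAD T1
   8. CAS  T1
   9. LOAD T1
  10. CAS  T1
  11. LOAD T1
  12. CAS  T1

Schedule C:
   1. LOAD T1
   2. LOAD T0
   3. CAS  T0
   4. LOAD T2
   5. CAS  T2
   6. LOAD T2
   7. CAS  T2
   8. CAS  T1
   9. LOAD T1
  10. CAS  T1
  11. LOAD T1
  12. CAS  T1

Simulating candidate B:
1. LOAD T2 → mem=5 r[T2]=5 [LOAD]
2. CAS T2 → mem=6 r[T2]=5 [OK]
3. LOAD T2 → mem=6 r[T2]=6 [LOAD]
4. LOAD T0 → mem=6 r[T0]=6 [LOAD]
5. CAS T0 → mem=7 r[T0]=6 [OK]
6. CAS T2 → mem=7 r[T2]=6 [RETRY]
7. LOAD T1 → mem=7 r[T1]=7 [LOAD]
8. CAS T1 → mem=8 r[T1]=7 [OK]
9. LOAD T1 → mem=8 r[T1]=8 [LOAD]
10. CAS T1 → mem=9 r[T1]=8 [OK]
11. LOAD T1 → mem=9 r[T1]=9 [LOAD]
12. CAS T1 → mem=10 r[T1]=9 [OK]

B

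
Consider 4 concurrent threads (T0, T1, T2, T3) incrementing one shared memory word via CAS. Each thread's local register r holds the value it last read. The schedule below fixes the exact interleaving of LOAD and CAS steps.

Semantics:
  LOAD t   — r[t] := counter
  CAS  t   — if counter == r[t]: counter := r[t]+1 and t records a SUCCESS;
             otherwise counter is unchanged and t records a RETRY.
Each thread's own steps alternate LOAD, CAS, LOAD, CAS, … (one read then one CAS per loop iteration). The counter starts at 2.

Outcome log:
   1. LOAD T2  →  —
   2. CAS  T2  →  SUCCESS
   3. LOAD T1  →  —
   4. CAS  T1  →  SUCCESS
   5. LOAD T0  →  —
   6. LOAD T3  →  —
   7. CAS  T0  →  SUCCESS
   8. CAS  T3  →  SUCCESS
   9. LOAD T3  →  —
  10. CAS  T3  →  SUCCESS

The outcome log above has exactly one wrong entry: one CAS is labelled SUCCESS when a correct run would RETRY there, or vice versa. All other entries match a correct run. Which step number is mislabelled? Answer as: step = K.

step = 8

Correct run:
[1] T2.load  rd  (counter 2, T2.r 2)
[2] T2.cas  hit  (counter 3, T2.r 2)
[3] T1.load  rd  (counter 3, T1.r 3)
[4] T1.cas  hit  (counter 4, T1.r 3)
[5] T0.load  rd  (counter 4, T0.r 4)
[6] T3.load  rd  (counter 4, T3.r 4)
[7] T0.cas  hit  (counter 5, T0.r 4)
[8] T3.cas  miss  (counter 5, T3.r 4)
[9] T3.load  rd  (counter 5, T3.r 5)
[10] T3.cas  hit  (counter 6, T3.r 5)
Log disagrees first at step 8.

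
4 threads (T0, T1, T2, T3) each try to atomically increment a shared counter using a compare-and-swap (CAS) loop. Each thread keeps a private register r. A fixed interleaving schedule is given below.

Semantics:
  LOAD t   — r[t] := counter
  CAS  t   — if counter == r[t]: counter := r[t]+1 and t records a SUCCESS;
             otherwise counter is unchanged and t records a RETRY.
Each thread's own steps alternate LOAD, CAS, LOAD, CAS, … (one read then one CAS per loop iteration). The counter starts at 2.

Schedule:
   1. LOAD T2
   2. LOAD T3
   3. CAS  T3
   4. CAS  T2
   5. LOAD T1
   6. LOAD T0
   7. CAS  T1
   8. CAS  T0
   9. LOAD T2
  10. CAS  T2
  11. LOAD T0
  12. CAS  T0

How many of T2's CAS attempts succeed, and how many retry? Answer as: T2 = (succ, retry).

T2 = (1, 1)

#1 T2 reads 2
#2 T3 reads 2
#3 T3 CAS(2→3) writes; counter now 3
#4 T2 CAS(2→3) fails; counter now 3
#5 T1 reads 3
#6 T0 reads 3
#7 T1 CAS(3→4) writes; counter now 4
#8 T0 CAS(3→4) fails; counter now 4
#9 T2 reads 4
#10 T2 CAS(4→5) writes; counter now 5
#11 T0 reads 5
#12 T0 CAS(5→6) writes; counter now 6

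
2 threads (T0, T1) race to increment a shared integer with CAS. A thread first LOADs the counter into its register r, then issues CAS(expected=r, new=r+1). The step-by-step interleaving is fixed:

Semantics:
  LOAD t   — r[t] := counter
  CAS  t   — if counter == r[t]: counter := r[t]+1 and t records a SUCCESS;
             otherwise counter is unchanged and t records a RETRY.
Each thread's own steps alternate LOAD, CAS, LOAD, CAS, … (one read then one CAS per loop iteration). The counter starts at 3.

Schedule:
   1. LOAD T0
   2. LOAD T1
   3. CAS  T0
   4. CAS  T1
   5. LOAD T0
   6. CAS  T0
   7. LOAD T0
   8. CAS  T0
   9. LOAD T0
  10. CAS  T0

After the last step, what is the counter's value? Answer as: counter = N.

1. LOAD T0 → mem=3 r[T0]=3 [LOAD]
2. LOAD T1 → mem=3 r[T1]=3 [LOAD]
3. CAS T0 → mem=4 r[T0]=3 [OK]
4. CAS T1 → mem=4 r[T1]=3 [RETRY]
5. LOAD T0 → mem=4 r[T0]=4 [LOAD]
6. CAS T0 → mem=5 r[T0]=4 [OK]
7. LOAD T0 → mem=5 r[T0]=5 [LOAD]
8. CAS T0 → mem=6 r[T0]=5 [OK]
9. LOAD T0 → mem=6 r[T0]=6 [LOAD]
10. CAS T0 → mem=7 r[T0]=6 [OK]

counter = 7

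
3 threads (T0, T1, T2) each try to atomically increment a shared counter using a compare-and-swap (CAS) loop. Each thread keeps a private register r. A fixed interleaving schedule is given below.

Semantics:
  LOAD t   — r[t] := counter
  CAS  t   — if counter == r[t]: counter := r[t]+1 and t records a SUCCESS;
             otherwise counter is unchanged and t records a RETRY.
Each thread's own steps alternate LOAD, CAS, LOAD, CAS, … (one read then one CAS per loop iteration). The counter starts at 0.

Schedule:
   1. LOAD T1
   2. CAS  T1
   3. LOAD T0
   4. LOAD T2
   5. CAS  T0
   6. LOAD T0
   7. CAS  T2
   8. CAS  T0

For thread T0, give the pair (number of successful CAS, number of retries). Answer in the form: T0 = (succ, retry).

T0 = (2, 0)

1. LOAD T1 → mem=0 r[T1]=0 [LOAD]
2. CAS T1 → mem=1 r[T1]=0 [OK]
3. LOAD T0 → mem=1 r[T0]=1 [LOAD]
4. LOAD T2 → mem=1 r[T2]=1 [LOAD]
5. CAS T0 → mem=2 r[T0]=1 [OK]
6. LOAD T0 → mem=2 r[T0]=2 [LOAD]
7. CAS T2 → mem=2 r[T2]=1 [RETRY]
8. CAS T0 → mem=3 r[T0]=2 [OK]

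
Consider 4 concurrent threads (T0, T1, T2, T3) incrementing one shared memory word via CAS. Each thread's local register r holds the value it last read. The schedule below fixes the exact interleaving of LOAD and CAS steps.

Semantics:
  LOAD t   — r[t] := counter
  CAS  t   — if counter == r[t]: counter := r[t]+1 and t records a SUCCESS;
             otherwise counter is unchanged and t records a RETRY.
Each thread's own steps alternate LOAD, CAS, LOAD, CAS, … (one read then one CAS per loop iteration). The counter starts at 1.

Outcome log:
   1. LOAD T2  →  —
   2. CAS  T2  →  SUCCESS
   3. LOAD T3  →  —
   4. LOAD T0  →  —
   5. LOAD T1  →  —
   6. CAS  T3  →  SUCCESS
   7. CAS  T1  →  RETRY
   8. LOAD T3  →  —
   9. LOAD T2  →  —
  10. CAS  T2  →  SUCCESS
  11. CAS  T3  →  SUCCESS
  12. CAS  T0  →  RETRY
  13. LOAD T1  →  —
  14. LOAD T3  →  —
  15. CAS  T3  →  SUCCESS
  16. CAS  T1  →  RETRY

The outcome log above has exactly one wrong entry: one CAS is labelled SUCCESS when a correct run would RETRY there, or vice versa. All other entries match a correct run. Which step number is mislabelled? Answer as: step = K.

step = 11

Re-executing:
[1] T2.load  rd  (counter 1, T2.r 1)
[2] T2.cas  hit  (counter 2, T2.r 1)
[3] T3.load  rd  (counter 2, T3.r 2)
[4] T0.load  rd  (counter 2, T0.r 2)
[5] T1.load  rd  (counter 2, T1.r 2)
[6] T3.cas  hit  (counter 3, T3.r 2)
[7] T1.cas  miss  (counter 3, T1.r 2)
[8] T3.load  rd  (counter 3, T3.r 3)
[9] T2.load  rd  (counter 3, T2.r 3)
[10] T2.cas  hit  (counter 4, T2.r 3)
[11] T3.cas  miss  (counter 4, T3.r 3)
[12] T0.cas  miss  (counter 4, T0.r 2)
[13] T1.load  rd  (counter 4, T1.r 4)
[14] T3.load  rd  (counter 4, T3.r 4)
[15] T3.cas  hit  (counter 5, T3.r 4)
[16] T1.cas  miss  (counter 5, T1.r 4)
Mismatch at 11.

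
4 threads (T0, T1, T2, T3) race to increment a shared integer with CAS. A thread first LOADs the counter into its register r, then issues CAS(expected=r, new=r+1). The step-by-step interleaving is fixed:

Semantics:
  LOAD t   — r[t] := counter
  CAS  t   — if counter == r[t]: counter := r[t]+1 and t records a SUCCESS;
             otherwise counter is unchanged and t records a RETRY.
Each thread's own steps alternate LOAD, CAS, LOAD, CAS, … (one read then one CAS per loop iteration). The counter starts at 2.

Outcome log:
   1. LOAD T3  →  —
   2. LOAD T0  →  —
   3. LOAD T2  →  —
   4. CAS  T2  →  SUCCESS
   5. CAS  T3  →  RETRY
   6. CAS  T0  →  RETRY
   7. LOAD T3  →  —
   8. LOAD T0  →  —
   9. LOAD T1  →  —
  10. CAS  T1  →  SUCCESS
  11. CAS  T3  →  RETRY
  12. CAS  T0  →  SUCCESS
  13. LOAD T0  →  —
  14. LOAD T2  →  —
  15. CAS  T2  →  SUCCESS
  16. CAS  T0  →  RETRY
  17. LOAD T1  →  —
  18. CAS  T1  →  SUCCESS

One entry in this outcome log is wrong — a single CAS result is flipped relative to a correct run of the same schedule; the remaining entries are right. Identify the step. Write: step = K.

step = 12

Reference trace:
#1 T3 reads 2
#2 T0 reads 2
#3 T2 reads 2
#4 T2 CAS(2→3) writes; counter now 3
#5 T3 CAS(2→3) fails; counter now 3
#6 T0 CAS(2→3) fails; counter now 3
#7 T3 reads 3
#8 T0 reads 3
#9 T1 reads 3
#10 T1 CAS(3→4) writes; counter now 4
#11 T3 CAS(3→4) fails; counter now 4
#12 T0 CAS(3→4) fails; counter now 4
#13 T0 reads 4
#14 T2 reads 4
#15 T2 CAS(4→5) writes; counter now 5
#16 T0 CAS(4→5) fails; counter now 5
#17 T1 reads 5
#18 T1 CAS(5→6) writes; counter now 6
Flip is step 12.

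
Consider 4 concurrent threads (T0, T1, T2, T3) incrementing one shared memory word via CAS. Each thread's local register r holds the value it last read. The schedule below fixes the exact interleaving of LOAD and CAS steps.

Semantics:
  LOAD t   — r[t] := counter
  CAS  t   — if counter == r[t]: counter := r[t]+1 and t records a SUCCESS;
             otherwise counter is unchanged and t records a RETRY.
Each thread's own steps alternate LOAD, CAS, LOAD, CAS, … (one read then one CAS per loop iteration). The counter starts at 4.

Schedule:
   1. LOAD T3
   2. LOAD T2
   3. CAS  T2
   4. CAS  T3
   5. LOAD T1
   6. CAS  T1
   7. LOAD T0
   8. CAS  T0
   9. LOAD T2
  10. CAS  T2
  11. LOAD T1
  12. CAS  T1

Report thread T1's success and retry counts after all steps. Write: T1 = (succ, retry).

T1 = (2, 0)

#1 T3 reads 4
#2 T2 reads 4
#3 T2 CAS(4→5) writes; counter now 5
#4 T3 CAS(4→5) fails; counter now 5
#5 T1 reads 5
#6 T1 CAS(5→6) writes; counter now 6
#7 T0 reads 6
#8 T0 CAS(6→7) writes; counter now 7
#9 T2 reads 7
#10 T2 CAS(7→8) writes; counter now 8
#11 T1 reads 8
#12 T1 CAS(8→9) writes; counter now 9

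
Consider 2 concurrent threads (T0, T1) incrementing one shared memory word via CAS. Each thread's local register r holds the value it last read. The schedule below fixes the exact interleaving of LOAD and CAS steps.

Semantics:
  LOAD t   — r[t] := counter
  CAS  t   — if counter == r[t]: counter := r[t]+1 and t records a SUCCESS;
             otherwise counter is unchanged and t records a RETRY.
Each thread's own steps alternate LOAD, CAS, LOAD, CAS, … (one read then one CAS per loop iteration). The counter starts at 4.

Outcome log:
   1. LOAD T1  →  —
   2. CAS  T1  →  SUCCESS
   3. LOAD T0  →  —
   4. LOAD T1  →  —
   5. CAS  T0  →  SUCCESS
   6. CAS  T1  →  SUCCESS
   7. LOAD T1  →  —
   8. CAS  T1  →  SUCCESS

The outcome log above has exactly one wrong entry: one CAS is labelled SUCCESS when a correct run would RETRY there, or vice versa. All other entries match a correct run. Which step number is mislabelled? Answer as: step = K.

Correct run:
#1 T1 reads 4
#2 T1 CAS(4→5) writes; counter now 5
#3 T0 reads 5
#4 T1 reads 5
#5 T0 CAS(5→6) writes; counter now 6
#6 T1 CAS(5→6) fails; counter now 6
#7 T1 reads 6
#8 T1 CAS(6→7) writes; counter now 7
Flip is step 6.

step = 6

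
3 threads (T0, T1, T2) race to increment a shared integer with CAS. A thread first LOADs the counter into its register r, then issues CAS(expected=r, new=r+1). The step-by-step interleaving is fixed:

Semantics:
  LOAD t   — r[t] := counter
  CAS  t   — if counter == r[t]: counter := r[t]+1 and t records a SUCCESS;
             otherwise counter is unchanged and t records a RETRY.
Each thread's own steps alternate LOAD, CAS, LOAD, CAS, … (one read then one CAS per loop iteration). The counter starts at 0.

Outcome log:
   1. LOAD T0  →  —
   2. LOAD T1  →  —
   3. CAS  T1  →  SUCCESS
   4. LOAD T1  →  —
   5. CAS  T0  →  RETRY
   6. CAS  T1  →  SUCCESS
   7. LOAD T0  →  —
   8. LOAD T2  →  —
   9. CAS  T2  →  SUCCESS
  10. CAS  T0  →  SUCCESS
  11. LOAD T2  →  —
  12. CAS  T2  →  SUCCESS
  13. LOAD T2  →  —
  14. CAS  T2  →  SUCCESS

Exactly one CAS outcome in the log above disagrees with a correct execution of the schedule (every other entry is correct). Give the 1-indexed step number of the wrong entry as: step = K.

step = 10

Correct run:
T0 LOAD — after: cnt=0, r=0 — load
T1 LOAD — after: cnt=0, r=0 — load
T1 CAS — after: cnt=1, r=0 — ok
T1 LOAD — after: cnt=1, r=1 — load
T0 CAS — after: cnt=1, r=0 — retry
T1 CAS — after: cnt=2, r=1 — ok
T0 LOAD — after: cnt=2, r=2 — load
T2 LOAD — after: cnt=2, r=2 — load
T2 CAS — after: cnt=3, r=2 — ok
T0 CAS — after: cnt=3, r=2 — retry
T2 LOAD — after: cnt=3, r=3 — load
T2 CAS — after: cnt=4, r=3 — ok
T2 LOAD — after: cnt=4, r=4 — load
T2 CAS — after: cnt=5, r=4 — ok
Flip is step 10.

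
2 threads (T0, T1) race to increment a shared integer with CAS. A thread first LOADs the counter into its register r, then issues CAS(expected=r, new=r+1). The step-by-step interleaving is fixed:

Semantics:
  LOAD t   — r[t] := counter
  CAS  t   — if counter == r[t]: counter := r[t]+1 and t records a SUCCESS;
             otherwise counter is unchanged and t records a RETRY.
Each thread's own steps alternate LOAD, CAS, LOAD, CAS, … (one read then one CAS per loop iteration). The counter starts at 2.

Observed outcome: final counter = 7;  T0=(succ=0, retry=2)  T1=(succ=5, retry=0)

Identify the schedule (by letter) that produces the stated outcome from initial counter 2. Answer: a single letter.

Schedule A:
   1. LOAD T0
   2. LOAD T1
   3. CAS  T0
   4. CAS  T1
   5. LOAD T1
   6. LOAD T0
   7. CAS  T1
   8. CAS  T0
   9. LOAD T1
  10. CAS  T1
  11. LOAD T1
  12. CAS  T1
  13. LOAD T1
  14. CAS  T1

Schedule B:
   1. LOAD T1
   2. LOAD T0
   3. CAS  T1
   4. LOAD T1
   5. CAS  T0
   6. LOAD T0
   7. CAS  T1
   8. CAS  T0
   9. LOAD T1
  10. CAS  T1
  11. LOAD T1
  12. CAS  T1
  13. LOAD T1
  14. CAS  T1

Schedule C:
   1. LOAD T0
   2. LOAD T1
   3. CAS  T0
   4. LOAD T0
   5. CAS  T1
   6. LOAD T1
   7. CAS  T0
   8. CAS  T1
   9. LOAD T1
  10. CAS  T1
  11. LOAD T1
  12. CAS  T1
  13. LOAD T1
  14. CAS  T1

B

Run B:
#1 T1 reads 2
#2 T0 reads 2
#3 T1 CAS(2→3) writes; counter now 3
#4 T1 reads 3
#5 T0 CAS(2→3) fails; counter now 3
#6 T0 reads 3
#7 T1 CAS(3→4) writes; counter now 4
#8 T0 CAS(3→4) fails; counter now 4
#9 T1 reads 4
#10 T1 CAS(4→5) writes; counter now 5
#11 T1 reads 5
#12 T1 CAS(5→6) writes; counter now 6
#13 T1 reads 6
#14 T1 CAS(6→7) writes; counter now 7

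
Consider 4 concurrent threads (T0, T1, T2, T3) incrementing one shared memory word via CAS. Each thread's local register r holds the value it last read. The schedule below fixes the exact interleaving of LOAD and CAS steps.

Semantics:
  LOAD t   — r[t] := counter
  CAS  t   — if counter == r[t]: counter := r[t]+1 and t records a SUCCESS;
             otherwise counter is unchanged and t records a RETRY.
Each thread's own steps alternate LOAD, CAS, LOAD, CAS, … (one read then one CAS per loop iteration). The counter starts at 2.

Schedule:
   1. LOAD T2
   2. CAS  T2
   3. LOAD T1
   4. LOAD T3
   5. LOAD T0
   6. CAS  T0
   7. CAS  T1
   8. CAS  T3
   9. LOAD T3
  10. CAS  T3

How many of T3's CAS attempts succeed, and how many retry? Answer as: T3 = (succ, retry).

T3 = (1, 1)

1. LOAD T2 → mem=2 r[T2]=2 [LOAD]
2. CAS T2 → mem=3 r[T2]=2 [OK]
3. LOAD T1 → mem=3 r[T1]=3 [LOAD]
4. LOAD T3 → mem=3 r[T3]=3 [LOAD]
5. LOAD T0 → mem=3 r[T0]=3 [LOAD]
6. CAS T0 → mem=4 r[T0]=3 [OK]
7. CAS T1 → mem=4 r[T1]=3 [RETRY]
8. CAS T3 → mem=4 r[T3]=3 [RETRY]
9. LOAD T3 → mem=4 r[T3]=4 [LOAD]
10. CAS T3 → mem=5 r[T3]=4 [OK]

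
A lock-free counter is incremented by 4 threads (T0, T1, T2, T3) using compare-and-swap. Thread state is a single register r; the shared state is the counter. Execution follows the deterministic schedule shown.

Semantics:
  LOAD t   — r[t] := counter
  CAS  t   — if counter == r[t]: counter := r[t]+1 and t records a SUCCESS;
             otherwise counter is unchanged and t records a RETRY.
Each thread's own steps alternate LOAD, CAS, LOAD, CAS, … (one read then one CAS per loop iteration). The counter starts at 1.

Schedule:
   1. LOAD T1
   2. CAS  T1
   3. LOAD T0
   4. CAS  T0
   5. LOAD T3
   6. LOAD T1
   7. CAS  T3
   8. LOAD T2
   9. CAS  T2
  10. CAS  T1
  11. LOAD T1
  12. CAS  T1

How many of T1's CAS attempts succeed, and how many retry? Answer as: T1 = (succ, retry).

#1 T1 reads 1
#2 T1 CAS(1→2) writes; counter now 2
#3 T0 reads 2
#4 T0 CAS(2→3) writes; counter now 3
#5 T3 reads 3
#6 T1 reads 3
#7 T3 CAS(3→4) writes; counter now 4
#8 T2 reads 4
#9 T2 CAS(4→5) writes; counter now 5
#10 T1 CAS(3→4) fails; counter now 5
#11 T1 reads 5
#12 T1 CAS(5→6) writes; counter now 6

T1 = (2, 1)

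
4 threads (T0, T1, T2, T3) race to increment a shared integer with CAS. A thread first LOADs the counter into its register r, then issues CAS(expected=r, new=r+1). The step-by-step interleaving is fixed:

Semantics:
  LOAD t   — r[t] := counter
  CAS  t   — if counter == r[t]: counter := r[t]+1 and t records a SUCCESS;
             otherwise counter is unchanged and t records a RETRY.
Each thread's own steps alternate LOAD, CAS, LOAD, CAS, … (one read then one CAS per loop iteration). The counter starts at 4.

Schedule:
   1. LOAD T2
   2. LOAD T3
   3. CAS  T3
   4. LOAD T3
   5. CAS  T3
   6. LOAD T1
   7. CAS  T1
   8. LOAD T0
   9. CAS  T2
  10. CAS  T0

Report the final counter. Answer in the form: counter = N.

counter = 8

   1) LOAD T2:  M=4  r_T2=4
   2) LOAD T3:  M=4  r_T3=4
   3) CAS  T3:  M=5  r_T3=4 ✓
   4) LOAD T3:  M=5  r_T3=5
   5) CAS  T3:  M=6  r_T3=5 ✓
   6) LOAD T1:  M=6  r_T1=6
   7) CAS  T1:  M=7  r_T1=6 ✓
   8) LOAD T0:  M=7  r_T0=7
   9) CAS  T2:  M=7  r_T2=4 ✗
  10) CAS  T0:  M=8  r_T0=7 ✓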